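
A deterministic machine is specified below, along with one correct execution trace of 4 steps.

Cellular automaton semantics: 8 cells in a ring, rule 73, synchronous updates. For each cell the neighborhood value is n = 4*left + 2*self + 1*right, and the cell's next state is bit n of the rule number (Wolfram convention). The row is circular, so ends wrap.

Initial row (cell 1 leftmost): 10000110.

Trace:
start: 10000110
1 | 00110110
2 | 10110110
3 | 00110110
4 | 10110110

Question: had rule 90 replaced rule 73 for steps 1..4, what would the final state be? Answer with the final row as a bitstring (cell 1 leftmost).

(re-executing steps 1..4 under rule 90; state before step 1: 10000110)
1 | 01001110
2 | 10111011
3 | 10101010
4 | 00000000

00000000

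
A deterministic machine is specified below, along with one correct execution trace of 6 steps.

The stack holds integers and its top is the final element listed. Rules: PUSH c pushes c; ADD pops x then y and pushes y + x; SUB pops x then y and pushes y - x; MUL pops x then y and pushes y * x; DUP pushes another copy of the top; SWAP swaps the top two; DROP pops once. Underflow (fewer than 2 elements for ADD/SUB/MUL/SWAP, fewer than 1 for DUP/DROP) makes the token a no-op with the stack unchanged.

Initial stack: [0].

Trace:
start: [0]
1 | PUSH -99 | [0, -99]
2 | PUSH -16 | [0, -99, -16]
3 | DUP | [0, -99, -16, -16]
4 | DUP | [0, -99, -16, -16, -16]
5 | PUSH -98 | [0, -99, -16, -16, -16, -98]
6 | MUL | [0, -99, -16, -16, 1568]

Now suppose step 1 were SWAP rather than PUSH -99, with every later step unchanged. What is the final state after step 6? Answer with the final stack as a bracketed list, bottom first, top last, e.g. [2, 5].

(re-executing from step 1 with the substitution; state before step 1: [0])
1 | SWAP | [0]
2 | PUSH -16 | [0, -16]
3 | DUP | [0, -16, -16]
4 | DUP | [0, -16, -16, -16]
5 | PUSH -98 | [0, -16, -16, -16, -98]
6 | MUL | [0, -16, -16, 1568]

[0, -16, -16, 1568]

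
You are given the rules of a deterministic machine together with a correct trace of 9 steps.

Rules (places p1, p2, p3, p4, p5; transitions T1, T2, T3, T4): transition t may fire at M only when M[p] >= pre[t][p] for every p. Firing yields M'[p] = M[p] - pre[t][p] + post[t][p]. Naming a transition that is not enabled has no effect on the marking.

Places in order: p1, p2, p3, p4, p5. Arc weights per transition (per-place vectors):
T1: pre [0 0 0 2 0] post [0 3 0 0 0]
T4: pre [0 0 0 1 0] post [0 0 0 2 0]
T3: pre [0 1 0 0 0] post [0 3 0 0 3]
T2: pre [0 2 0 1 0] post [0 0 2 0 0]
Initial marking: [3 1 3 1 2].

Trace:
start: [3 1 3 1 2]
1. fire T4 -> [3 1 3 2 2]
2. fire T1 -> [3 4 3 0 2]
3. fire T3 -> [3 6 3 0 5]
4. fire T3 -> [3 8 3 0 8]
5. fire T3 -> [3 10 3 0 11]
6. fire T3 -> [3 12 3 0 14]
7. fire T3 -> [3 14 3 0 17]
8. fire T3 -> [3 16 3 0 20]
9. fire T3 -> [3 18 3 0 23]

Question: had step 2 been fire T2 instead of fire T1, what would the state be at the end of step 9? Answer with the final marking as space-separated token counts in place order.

3 15 3 2 23

(re-executing from step 2 with the substitution; state before step 2: [3 1 3 2 2])
2. fire T2 -> [3 1 3 2 2]
3. fire T3 -> [3 3 3 2 5]
4. fire T3 -> [3 5 3 2 8]
5. fire T3 -> [3 7 3 2 11]
6. fire T3 -> [3 9 3 2 14]
7. fire T3 -> [3 11 3 2 17]
8. fire T3 -> [3 13 3 2 20]
9. fire T3 -> [3 15 3 2 23]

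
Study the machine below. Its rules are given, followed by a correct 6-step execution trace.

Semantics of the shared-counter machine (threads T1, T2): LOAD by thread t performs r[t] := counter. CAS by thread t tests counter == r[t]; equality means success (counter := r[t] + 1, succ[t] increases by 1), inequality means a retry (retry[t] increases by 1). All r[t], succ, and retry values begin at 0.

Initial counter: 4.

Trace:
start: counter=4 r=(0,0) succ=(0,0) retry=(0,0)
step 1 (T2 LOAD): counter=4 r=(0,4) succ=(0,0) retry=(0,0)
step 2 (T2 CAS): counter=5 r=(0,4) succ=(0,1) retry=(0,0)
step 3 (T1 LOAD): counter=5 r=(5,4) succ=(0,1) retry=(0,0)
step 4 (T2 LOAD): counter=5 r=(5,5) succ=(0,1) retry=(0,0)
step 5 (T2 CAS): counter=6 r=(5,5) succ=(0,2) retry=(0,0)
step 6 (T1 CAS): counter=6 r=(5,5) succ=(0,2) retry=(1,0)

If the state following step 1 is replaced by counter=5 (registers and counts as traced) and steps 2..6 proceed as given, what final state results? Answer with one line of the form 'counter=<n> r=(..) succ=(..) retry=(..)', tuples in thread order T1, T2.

counter=6 r=(5,5) succ=(0,1) retry=(1,1)

state after step 1 := counter=5 r=(0,4) succ=(0,0) retry=(0,0)
step 2 (T2 CAS): counter=5 r=(0,4) succ=(0,0) retry=(0,1)
step 3 (T1 LOAD): counter=5 r=(5,4) succ=(0,0) retry=(0,1)
step 4 (T2 LOAD): counter=5 r=(5,5) succ=(0,0) retry=(0,1)
step 5 (T2 CAS): counter=6 r=(5,5) succ=(0,1) retry=(0,1)
step 6 (T1 CAS): counter=6 r=(5,5) succ=(0,1) retry=(1,1)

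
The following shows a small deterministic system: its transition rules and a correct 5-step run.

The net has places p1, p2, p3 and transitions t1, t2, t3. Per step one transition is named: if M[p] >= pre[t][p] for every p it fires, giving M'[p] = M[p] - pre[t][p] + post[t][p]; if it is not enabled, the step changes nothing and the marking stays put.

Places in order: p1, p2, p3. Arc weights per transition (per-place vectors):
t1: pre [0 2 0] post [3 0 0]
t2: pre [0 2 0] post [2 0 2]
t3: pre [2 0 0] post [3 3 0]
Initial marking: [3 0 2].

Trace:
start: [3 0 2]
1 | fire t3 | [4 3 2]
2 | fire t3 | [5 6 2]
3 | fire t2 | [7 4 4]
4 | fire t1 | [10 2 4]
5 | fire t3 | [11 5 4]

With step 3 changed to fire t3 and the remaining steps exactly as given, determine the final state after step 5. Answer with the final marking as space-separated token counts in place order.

(re-executing from step 3 with the substitution; state before step 3: [5 6 2])
3 | fire t3 | [6 9 2]
4 | fire t1 | [9 7 2]
5 | fire t3 | [10 10 2]

10 10 2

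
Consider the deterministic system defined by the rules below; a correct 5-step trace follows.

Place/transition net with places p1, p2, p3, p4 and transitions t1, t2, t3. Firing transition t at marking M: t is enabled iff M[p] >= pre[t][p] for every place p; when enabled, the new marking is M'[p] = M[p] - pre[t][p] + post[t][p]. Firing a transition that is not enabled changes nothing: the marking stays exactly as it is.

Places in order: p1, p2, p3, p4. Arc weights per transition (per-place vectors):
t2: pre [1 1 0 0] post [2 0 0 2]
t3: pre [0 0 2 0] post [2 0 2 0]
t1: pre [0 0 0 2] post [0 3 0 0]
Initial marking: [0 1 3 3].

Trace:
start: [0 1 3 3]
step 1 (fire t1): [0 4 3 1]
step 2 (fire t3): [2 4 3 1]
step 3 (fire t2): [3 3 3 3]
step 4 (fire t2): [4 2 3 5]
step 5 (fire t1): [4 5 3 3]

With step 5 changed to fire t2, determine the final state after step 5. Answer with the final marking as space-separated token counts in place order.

(re-executing from step 5 with the substitution; state before step 5: [4 2 3 5])
step 5 (fire t2): [5 1 3 7]

5 1 3 7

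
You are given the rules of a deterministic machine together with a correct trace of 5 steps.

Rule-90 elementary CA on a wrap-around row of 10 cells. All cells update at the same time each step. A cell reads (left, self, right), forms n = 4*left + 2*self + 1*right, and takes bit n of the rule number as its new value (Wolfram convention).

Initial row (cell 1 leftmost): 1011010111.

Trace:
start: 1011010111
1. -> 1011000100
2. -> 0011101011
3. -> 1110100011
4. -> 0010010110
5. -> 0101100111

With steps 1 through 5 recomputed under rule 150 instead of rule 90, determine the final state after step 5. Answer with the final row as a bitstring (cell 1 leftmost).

(re-executing steps 1..5 under rule 150; state before step 1: 1011010111)
1. -> 0000010011
2. -> 1000111100
3. -> 1101011011
4. -> 1001000001
5. -> 0111100010

0111100010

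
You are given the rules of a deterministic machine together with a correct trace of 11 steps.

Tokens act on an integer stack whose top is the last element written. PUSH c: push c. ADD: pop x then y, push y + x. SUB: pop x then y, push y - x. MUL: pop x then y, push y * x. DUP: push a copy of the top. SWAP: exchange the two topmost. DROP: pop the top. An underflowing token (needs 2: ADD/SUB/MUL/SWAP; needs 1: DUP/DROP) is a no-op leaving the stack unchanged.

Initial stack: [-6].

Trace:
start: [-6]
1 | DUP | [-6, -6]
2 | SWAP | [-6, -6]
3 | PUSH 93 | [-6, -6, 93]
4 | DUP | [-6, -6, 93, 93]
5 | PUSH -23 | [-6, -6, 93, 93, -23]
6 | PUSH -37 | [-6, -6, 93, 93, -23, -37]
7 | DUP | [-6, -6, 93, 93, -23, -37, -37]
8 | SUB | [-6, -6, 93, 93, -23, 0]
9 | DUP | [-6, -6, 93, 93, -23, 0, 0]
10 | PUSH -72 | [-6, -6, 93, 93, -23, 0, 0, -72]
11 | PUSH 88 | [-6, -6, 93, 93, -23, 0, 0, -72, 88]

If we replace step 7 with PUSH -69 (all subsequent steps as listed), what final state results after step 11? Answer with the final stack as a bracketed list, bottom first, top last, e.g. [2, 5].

(re-executing from step 7 with the substitution; state before step 7: [-6, -6, 93, 93, -23, -37])
7 | PUSH -69 | [-6, -6, 93, 93, -23, -37, -69]
8 | SUB | [-6, -6, 93, 93, -23, 32]
9 | DUP | [-6, -6, 93, 93, -23, 32, 32]
10 | PUSH -72 | [-6, -6, 93, 93, -23, 32, 32, -72]
11 | PUSH 88 | [-6, -6, 93, 93, -23, 32, 32, -72, 88]

[-6, -6, 93, 93, -23, 32, 32, -72, 88]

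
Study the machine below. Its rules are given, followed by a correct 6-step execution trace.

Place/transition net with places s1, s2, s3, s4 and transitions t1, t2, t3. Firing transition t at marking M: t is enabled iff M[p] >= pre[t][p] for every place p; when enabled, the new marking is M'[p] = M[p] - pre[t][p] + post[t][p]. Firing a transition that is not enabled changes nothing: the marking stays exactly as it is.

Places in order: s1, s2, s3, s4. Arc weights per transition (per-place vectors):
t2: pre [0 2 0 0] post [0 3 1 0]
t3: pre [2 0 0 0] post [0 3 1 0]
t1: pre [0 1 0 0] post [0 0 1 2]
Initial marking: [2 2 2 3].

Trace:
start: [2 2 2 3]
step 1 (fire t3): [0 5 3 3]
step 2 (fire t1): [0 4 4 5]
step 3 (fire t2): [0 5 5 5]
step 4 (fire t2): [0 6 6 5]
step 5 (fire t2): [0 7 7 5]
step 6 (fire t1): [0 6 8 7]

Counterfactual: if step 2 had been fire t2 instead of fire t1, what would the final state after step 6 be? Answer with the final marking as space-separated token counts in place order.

0 8 8 5

(re-executing from step 2 with the substitution; state before step 2: [0 5 3 3])
step 2 (fire t2): [0 6 4 3]
step 3 (fire t2): [0 7 5 3]
step 4 (fire t2): [0 8 6 3]
step 5 (fire t2): [0 9 7 3]
step 6 (fire t1): [0 8 8 5]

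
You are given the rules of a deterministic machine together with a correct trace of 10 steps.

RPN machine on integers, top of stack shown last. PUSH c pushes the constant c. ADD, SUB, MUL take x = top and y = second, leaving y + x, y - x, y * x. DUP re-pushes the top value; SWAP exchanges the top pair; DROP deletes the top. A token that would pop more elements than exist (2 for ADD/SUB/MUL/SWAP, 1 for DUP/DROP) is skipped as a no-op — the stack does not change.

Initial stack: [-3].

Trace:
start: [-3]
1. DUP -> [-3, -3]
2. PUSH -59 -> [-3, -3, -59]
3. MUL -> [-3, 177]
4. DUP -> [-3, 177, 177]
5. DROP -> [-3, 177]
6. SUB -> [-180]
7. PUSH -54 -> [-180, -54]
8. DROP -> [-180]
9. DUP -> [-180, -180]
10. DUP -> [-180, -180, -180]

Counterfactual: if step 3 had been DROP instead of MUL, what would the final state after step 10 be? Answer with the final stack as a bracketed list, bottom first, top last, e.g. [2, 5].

(re-executing from step 3 with the substitution; state before step 3: [-3, -3, -59])
3. DROP -> [-3, -3]
4. DUP -> [-3, -3, -3]
5. DROP -> [-3, -3]
6. SUB -> [0]
7. PUSH -54 -> [0, -54]
8. DROP -> [0]
9. DUP -> [0, 0]
10. DUP -> [0, 0, 0]

[0, 0, 0]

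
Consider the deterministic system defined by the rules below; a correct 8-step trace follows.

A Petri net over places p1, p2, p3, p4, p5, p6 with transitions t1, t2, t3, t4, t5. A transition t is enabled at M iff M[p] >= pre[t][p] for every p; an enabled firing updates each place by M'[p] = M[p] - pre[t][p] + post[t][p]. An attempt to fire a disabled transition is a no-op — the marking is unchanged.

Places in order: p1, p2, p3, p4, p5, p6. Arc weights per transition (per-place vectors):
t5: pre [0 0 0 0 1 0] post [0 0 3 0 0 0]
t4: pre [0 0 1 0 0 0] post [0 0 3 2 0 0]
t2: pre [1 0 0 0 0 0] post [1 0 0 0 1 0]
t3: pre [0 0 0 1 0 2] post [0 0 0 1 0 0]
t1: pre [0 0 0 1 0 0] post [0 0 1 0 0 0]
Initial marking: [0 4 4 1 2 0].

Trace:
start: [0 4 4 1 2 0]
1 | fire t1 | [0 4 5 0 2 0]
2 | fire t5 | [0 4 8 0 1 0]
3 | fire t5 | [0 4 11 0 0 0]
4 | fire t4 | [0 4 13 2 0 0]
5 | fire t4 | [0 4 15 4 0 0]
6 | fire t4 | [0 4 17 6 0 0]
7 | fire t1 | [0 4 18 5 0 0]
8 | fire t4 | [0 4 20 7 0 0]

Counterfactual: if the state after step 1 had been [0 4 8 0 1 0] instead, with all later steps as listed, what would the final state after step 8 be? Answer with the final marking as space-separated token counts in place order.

state after step 1 := [0 4 8 0 1 0]
2 | fire t5 | [0 4 11 0 0 0]
3 | fire t5 | [0 4 11 0 0 0]
4 | fire t4 | [0 4 13 2 0 0]
5 | fire t4 | [0 4 15 4 0 0]
6 | fire t4 | [0 4 17 6 0 0]
7 | fire t1 | [0 4 18 5 0 0]
8 | fire t4 | [0 4 20 7 0 0]

0 4 20 7 0 0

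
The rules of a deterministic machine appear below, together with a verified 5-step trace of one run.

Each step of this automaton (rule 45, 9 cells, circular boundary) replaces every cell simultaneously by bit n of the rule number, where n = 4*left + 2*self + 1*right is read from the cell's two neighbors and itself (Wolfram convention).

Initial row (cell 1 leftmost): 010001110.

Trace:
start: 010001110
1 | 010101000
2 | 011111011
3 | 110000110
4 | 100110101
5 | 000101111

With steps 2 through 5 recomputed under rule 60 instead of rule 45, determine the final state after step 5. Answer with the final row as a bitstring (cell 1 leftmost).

(re-executing steps 2..5 under rule 60; state before step 2: 010101000)
2 | 011111100
3 | 010000010
4 | 011000011
5 | 110100010

110100010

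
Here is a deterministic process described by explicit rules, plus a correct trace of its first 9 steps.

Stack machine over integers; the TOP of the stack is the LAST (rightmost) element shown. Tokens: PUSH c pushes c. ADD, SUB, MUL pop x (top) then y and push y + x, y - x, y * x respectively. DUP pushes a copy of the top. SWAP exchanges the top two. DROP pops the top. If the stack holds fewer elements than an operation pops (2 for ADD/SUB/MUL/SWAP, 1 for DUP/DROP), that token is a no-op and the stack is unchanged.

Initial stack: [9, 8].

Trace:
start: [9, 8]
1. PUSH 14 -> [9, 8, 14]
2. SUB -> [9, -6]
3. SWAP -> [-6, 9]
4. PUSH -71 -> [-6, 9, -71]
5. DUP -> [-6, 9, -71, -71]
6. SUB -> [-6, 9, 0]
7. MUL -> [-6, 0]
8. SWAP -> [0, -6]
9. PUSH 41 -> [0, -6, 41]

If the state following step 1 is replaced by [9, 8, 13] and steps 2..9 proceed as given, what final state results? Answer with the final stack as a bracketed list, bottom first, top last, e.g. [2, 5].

state after step 1 := [9, 8, 13]
2. SUB -> [9, -5]
3. SWAP -> [-5, 9]
4. PUSH -71 -> [-5, 9, -71]
5. DUP -> [-5, 9, -71, -71]
6. SUB -> [-5, 9, 0]
7. MUL -> [-5, 0]
8. SWAP -> [0, -5]
9. PUSH 41 -> [0, -5, 41]

[0, -5, 41]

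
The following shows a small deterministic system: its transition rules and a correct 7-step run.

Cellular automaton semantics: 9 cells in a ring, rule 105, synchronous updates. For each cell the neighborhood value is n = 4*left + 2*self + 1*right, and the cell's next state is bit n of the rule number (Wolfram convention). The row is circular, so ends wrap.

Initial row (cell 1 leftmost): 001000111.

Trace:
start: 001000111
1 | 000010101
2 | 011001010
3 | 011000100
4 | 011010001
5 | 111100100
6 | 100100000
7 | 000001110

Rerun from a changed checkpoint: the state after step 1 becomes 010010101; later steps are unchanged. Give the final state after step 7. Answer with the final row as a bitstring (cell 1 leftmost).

state after step 1 := 010010101
2 | 100001010
3 | 001100101
4 | 001100010
5 | 101101000
6 | 011110010
7 | 010010000

010010000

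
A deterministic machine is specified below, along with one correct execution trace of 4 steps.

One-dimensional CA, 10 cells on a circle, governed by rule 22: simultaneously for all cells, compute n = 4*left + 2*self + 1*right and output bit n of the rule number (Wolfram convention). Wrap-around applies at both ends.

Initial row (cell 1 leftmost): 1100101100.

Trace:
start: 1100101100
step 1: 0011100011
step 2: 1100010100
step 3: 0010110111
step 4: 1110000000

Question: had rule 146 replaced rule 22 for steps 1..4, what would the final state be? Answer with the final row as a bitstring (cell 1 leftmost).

1100000000

(re-executing steps 1..4 under rule 146; state before step 1: 1100101100)
step 1: 0011000011
step 2: 1100100100
step 3: 0011011011
step 4: 1100000000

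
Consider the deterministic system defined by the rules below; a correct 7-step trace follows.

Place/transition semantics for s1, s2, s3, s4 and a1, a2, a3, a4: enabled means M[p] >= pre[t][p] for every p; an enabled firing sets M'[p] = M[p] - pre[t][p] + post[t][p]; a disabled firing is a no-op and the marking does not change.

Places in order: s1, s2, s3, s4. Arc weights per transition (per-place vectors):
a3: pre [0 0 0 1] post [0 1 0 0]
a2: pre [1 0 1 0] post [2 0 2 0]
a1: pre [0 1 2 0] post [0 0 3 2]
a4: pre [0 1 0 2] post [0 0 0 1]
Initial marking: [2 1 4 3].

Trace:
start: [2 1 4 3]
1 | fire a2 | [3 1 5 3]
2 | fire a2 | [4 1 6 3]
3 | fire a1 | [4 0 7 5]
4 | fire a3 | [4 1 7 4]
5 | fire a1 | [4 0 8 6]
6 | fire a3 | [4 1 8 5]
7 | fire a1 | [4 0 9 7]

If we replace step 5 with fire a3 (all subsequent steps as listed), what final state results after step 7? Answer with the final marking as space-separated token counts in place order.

4 2 8 4

(re-executing from step 5 with the substitution; state before step 5: [4 1 7 4])
5 | fire a3 | [4 2 7 3]
6 | fire a3 | [4 3 7 2]
7 | fire a1 | [4 2 8 4]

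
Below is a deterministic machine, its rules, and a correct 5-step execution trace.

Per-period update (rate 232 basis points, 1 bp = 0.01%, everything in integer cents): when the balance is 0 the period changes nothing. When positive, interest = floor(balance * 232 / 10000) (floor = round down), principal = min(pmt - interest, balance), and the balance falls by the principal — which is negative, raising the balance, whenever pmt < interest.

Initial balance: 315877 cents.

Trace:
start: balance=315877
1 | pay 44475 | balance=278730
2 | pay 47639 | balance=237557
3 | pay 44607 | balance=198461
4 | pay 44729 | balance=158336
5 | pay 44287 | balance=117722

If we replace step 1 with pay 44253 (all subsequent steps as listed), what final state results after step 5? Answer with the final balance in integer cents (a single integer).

117964

(re-executing from step 1 with the substitution; state before step 1: balance=315877)
1 | pay 44253 | balance=278952
2 | pay 47639 | balance=237784
3 | pay 44607 | balance=198693
4 | pay 44729 | balance=158573
5 | pay 44287 | balance=117964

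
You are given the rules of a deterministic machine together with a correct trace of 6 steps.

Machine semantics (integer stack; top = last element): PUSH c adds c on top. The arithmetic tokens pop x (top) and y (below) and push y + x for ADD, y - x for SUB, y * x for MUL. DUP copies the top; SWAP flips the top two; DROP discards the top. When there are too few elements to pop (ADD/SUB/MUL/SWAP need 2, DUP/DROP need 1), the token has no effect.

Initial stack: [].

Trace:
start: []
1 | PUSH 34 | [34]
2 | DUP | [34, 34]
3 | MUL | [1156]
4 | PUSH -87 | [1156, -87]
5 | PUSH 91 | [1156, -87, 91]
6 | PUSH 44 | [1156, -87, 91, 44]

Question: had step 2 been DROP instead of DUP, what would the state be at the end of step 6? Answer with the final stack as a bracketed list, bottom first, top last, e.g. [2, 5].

(re-executing from step 2 with the substitution; state before step 2: [34])
2 | DROP | []
3 | MUL | []
4 | PUSH -87 | [-87]
5 | PUSH 91 | [-87, 91]
6 | PUSH 44 | [-87, 91, 44]

[-87, 91, 44]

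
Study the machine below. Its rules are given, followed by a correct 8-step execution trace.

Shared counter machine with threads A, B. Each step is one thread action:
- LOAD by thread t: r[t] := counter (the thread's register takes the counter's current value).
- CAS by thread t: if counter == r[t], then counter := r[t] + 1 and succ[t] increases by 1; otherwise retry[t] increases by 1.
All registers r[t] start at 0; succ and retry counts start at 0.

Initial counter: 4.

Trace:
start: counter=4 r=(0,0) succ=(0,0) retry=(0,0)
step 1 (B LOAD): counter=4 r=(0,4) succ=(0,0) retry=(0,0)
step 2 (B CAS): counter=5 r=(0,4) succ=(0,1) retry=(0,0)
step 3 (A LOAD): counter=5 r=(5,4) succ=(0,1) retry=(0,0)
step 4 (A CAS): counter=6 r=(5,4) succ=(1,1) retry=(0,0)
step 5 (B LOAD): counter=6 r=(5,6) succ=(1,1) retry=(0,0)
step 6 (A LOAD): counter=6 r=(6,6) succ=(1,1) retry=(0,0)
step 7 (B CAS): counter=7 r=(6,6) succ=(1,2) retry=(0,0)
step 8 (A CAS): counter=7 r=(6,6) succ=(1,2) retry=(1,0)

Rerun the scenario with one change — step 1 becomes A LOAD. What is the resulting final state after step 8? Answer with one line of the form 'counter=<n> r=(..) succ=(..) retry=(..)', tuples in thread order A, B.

counter=6 r=(5,5) succ=(1,1) retry=(1,1)

(re-executing from step 1 with the substitution; state before step 1: counter=4 r=(0,0) succ=(0,0) retry=(0,0))
step 1 (A LOAD): counter=4 r=(4,0) succ=(0,0) retry=(0,0)
step 2 (B CAS): counter=4 r=(4,0) succ=(0,0) retry=(0,1)
step 3 (A LOAD): counter=4 r=(4,0) succ=(0,0) retry=(0,1)
step 4 (A CAS): counter=5 r=(4,0) succ=(1,0) retry=(0,1)
step 5 (B LOAD): counter=5 r=(4,5) succ=(1,0) retry=(0,1)
step 6 (A LOAD): counter=5 r=(5,5) succ=(1,0) retry=(0,1)
step 7 (B CAS): counter=6 r=(5,5) succ=(1,1) retry=(0,1)
step 8 (A CAS): counter=6 r=(5,5) succ=(1,1) retry=(1,1)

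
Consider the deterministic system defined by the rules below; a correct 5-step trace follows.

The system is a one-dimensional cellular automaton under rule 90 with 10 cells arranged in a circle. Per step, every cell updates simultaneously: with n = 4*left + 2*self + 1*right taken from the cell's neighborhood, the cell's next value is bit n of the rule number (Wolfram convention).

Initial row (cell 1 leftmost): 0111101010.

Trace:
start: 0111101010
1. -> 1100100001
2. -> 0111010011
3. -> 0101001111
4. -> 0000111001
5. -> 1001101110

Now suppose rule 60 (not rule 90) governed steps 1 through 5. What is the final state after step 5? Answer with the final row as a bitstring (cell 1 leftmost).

(re-executing steps 1..5 under rule 60; state before step 1: 0111101010)
1. -> 0100011111
2. -> 1110010000
3. -> 1001011000
4. -> 1101110100
5. -> 1011001110

1011001110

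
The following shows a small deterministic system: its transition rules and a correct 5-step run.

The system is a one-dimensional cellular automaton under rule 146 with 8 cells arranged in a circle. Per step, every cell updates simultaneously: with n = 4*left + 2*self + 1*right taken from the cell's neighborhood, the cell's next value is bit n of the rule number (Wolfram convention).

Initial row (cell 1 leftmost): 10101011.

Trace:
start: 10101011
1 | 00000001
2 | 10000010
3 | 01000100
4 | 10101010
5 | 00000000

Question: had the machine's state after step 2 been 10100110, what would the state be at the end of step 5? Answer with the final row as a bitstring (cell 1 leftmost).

state after step 2 := 10100110
3 | 00011000
4 | 00100100
5 | 01011010

01011010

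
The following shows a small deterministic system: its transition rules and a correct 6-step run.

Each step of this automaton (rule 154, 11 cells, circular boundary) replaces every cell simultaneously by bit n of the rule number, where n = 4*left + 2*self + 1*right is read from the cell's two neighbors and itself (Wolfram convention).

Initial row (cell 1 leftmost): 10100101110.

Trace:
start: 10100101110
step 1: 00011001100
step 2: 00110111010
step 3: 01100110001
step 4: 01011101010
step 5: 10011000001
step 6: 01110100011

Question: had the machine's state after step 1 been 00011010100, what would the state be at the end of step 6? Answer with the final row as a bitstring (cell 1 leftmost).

state after step 1 := 00011010100
step 2: 00110000010
step 3: 01101000101
step 4: 01000101000
step 5: 10101000100
step 6: 00000101011

00000101011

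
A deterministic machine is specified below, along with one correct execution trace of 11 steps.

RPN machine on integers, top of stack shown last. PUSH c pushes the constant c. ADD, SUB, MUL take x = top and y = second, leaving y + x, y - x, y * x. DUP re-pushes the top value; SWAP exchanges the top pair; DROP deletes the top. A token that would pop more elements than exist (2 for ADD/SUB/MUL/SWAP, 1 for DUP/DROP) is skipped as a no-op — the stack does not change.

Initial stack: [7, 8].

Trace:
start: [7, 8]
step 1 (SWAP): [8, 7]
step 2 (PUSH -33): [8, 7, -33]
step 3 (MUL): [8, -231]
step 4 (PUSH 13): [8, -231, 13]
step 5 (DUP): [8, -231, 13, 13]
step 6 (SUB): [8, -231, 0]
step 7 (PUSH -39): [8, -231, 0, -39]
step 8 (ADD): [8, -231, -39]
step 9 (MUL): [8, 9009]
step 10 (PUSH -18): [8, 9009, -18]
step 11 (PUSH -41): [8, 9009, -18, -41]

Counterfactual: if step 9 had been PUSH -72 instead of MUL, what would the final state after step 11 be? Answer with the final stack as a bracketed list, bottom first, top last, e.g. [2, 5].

[8, -231, -39, -72, -18, -41]

(re-executing from step 9 with the substitution; state before step 9: [8, -231, -39])
step 9 (PUSH -72): [8, -231, -39, -72]
step 10 (PUSH -18): [8, -231, -39, -72, -18]
step 11 (PUSH -41): [8, -231, -39, -72, -18, -41]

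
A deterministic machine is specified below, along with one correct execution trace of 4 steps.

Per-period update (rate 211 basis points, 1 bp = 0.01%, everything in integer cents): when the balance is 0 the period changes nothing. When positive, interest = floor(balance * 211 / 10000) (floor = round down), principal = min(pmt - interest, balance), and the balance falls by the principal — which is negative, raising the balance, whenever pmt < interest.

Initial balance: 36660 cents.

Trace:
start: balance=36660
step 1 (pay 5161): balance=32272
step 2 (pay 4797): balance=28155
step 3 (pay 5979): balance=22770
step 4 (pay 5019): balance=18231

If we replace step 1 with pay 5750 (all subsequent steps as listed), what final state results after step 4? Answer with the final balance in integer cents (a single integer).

17604

(re-executing from step 1 with the substitution; state before step 1: balance=36660)
step 1 (pay 5750): balance=31683
step 2 (pay 4797): balance=27554
step 3 (pay 5979): balance=22156
step 4 (pay 5019): balance=17604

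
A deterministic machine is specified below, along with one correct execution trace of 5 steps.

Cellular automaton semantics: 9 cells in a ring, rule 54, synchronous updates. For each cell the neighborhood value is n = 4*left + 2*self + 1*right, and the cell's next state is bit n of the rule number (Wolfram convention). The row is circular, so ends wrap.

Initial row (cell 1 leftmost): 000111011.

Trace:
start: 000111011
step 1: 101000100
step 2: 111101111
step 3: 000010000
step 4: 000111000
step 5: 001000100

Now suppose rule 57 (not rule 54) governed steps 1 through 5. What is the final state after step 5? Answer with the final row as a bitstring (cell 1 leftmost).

(re-executing steps 1..5 under rule 57; state before step 1: 000111011)
step 1: 110100110
step 2: 101010101
step 3: 010101011
step 4: 101010110
step 5: 010101101

010101101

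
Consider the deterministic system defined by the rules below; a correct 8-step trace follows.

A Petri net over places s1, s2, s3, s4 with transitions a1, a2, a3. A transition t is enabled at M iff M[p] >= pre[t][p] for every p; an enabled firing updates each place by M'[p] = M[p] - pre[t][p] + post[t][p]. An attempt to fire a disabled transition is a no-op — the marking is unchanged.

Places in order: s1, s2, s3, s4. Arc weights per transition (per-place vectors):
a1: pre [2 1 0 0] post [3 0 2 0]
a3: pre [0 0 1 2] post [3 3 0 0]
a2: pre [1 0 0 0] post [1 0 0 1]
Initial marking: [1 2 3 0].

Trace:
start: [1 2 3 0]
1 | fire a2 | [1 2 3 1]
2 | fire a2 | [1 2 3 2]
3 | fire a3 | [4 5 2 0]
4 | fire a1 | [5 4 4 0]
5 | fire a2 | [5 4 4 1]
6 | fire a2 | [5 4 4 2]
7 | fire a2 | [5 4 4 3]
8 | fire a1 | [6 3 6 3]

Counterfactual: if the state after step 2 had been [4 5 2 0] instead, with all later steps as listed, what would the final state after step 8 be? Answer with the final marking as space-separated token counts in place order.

state after step 2 := [4 5 2 0]
3 | fire a3 | [4 5 2 0]
4 | fire a1 | [5 4 4 0]
5 | fire a2 | [5 4 4 1]
6 | fire a2 | [5 4 4 2]
7 | fire a2 | [5 4 4 3]
8 | fire a1 | [6 3 6 3]

6 3 6 3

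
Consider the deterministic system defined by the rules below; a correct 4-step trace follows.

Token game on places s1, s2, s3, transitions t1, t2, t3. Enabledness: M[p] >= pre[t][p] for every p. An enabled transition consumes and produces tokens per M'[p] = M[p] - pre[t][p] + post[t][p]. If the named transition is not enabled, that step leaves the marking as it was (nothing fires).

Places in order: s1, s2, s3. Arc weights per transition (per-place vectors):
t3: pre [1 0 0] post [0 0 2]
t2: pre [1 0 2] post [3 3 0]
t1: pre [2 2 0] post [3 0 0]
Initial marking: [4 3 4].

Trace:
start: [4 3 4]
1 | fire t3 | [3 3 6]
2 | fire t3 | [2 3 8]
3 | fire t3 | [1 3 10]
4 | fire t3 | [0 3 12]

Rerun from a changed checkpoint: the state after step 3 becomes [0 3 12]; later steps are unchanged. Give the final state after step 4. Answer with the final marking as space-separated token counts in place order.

state after step 3 := [0 3 12]
4 | fire t3 | [0 3 12]

0 3 12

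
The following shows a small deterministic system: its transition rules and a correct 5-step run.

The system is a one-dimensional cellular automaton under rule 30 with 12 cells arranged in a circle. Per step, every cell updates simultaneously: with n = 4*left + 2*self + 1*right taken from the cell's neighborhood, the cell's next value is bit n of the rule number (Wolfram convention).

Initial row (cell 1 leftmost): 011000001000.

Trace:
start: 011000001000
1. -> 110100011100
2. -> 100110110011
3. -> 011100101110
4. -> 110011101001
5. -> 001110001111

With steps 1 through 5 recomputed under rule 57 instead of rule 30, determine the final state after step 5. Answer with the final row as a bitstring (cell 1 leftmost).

(re-executing steps 1..5 under rule 57; state before step 1: 011000001000)
1. -> 010111100111
2. -> 101100010100
3. -> 011011001010
4. -> 010110100101
5. -> 101101010010

101101010010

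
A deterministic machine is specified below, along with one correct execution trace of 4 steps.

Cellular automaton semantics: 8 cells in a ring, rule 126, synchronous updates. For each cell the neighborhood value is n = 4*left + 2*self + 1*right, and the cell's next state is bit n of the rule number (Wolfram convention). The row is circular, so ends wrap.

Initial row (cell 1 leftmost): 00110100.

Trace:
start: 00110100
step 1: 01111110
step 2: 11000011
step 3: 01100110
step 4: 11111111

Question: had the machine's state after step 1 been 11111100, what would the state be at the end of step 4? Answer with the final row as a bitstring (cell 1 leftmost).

state after step 1 := 11111100
step 2: 10000111
step 3: 11001100
step 4: 11111111

11111111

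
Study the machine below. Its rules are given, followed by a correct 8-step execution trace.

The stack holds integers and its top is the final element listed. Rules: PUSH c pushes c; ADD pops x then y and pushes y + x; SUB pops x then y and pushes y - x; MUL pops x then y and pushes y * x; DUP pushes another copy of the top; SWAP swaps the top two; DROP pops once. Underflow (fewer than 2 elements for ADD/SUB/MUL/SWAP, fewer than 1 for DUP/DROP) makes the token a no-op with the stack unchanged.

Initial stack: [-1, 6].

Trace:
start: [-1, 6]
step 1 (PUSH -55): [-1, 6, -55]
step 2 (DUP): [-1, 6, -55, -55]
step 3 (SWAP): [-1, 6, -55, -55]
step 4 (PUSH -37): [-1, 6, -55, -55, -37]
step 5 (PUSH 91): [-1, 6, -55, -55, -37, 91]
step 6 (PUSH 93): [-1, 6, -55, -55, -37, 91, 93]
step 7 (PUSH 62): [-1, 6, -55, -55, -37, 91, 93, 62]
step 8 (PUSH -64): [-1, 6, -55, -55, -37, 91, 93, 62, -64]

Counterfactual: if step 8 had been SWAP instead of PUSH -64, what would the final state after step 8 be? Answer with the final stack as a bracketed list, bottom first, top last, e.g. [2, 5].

(re-executing from step 8 with the substitution; state before step 8: [-1, 6, -55, -55, -37, 91, 93, 62])
step 8 (SWAP): [-1, 6, -55, -55, -37, 91, 62, 93]

[-1, 6, -55, -55, -37, 91, 62, 93]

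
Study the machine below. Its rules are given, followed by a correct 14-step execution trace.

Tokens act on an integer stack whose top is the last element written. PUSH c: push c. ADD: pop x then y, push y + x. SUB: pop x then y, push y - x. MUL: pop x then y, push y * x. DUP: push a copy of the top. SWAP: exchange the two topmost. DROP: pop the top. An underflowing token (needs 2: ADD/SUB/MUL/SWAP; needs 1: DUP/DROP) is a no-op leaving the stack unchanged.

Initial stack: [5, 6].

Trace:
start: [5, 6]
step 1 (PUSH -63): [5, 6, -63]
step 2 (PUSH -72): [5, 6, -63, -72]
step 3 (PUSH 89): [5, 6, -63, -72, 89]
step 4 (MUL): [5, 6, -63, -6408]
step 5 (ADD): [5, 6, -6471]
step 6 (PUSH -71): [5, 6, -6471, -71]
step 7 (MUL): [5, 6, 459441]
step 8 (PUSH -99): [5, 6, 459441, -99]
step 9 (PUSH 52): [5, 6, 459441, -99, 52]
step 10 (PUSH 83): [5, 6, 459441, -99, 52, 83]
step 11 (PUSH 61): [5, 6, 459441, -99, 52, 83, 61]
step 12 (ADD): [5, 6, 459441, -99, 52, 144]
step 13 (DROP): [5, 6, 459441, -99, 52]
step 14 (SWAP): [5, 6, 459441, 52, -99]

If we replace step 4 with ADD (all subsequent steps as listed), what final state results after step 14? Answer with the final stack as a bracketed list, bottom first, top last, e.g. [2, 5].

[5, 6, 3266, 52, -99]

(re-executing from step 4 with the substitution; state before step 4: [5, 6, -63, -72, 89])
step 4 (ADD): [5, 6, -63, 17]
step 5 (ADD): [5, 6, -46]
step 6 (PUSH -71): [5, 6, -46, -71]
step 7 (MUL): [5, 6, 3266]
step 8 (PUSH -99): [5, 6, 3266, -99]
step 9 (PUSH 52): [5, 6, 3266, -99, 52]
step 10 (PUSH 83): [5, 6, 3266, -99, 52, 83]
step 11 (PUSH 61): [5, 6, 3266, -99, 52, 83, 61]
step 12 (ADD): [5, 6, 3266, -99, 52, 144]
step 13 (DROP): [5, 6, 3266, -99, 52]
step 14 (SWAP): [5, 6, 3266, 52, -99]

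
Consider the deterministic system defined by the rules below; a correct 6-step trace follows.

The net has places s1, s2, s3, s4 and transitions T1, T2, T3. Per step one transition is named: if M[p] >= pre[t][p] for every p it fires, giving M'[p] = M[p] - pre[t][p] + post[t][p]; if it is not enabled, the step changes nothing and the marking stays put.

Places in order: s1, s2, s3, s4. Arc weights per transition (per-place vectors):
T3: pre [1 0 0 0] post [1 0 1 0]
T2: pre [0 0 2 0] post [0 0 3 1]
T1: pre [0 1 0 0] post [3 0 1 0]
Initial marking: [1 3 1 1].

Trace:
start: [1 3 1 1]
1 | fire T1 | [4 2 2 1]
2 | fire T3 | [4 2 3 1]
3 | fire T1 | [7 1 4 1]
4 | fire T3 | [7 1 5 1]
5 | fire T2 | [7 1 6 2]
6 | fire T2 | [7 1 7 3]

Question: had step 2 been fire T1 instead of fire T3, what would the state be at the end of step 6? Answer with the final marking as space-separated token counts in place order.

10 0 7 3

(re-executing from step 2 with the substitution; state before step 2: [4 2 2 1])
2 | fire T1 | [7 1 3 1]
3 | fire T1 | [10 0 4 1]
4 | fire T3 | [10 0 5 1]
5 | fire T2 | [10 0 6 2]
6 | fire T2 | [10 0 7 3]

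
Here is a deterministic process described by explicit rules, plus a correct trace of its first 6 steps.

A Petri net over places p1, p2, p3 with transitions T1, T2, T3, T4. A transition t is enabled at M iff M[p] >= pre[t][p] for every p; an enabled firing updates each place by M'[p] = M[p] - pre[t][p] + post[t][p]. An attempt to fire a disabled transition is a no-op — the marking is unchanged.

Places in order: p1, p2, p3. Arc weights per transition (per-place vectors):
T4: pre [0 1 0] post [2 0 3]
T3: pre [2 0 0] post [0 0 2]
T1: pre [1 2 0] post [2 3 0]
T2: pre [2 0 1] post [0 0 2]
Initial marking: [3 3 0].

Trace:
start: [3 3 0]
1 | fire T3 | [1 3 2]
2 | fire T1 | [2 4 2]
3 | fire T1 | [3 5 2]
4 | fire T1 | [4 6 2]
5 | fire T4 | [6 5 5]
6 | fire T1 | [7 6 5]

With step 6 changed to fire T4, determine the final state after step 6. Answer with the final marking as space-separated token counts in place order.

8 4 8

(re-executing from step 6 with the substitution; state before step 6: [6 5 5])
6 | fire T4 | [8 4 8]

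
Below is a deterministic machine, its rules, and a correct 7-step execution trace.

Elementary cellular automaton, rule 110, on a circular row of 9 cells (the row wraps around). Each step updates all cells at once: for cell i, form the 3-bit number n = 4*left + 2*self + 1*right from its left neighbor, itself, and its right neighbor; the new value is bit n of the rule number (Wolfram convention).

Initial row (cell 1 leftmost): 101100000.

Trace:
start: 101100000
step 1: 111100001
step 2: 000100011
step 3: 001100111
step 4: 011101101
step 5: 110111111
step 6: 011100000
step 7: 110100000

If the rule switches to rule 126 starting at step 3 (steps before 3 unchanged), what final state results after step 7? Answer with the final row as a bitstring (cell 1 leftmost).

101110111

(re-executing steps 3..7 under rule 126; state before step 3: 000100011)
step 3: 101110111
step 4: 111011100
step 5: 101110111
step 6: 111011100
step 7: 101110111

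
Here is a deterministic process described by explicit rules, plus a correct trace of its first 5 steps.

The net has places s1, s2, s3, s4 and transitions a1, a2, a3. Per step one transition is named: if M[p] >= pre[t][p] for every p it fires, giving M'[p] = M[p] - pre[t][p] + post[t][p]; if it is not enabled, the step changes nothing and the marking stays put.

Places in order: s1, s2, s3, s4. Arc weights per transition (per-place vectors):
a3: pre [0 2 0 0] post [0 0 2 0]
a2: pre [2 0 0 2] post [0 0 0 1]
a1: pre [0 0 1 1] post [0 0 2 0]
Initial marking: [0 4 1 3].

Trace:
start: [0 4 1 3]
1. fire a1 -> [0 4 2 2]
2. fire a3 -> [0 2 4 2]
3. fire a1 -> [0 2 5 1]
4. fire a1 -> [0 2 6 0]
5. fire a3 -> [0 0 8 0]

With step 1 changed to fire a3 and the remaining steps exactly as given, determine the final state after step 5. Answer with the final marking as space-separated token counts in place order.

(re-executing from step 1 with the substitution; state before step 1: [0 4 1 3])
1. fire a3 -> [0 2 3 3]
2. fire a3 -> [0 0 5 3]
3. fire a1 -> [0 0 6 2]
4. fire a1 -> [0 0 7 1]
5. fire a3 -> [0 0 7 1]

0 0 7 1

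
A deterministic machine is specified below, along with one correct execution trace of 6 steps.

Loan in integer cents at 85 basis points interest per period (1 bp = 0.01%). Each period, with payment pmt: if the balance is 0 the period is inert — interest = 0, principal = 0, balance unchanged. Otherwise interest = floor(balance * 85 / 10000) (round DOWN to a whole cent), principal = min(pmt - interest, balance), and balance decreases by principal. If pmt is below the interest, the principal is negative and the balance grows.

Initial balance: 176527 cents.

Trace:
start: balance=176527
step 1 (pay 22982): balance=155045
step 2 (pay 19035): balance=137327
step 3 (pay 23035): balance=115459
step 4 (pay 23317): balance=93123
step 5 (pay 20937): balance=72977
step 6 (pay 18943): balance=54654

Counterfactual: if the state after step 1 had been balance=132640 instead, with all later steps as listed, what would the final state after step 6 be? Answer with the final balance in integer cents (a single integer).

state after step 1 := balance=132640
step 2 (pay 19035): balance=114732
step 3 (pay 23035): balance=92672
step 4 (pay 23317): balance=70142
step 5 (pay 20937): balance=49801
step 6 (pay 18943): balance=31281

31281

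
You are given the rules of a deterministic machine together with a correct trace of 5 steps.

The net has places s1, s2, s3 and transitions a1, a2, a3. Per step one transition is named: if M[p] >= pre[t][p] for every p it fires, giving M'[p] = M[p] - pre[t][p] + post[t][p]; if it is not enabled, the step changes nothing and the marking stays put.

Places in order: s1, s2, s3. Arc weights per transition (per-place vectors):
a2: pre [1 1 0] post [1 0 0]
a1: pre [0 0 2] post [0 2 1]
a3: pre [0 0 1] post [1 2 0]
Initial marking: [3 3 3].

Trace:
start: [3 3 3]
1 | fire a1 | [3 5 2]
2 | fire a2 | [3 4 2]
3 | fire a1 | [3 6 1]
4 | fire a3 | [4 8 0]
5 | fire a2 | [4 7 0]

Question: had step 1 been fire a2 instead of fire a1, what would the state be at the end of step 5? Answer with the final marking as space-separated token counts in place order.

(re-executing from step 1 with the substitution; state before step 1: [3 3 3])
1 | fire a2 | [3 2 3]
2 | fire a2 | [3 1 3]
3 | fire a1 | [3 3 2]
4 | fire a3 | [4 5 1]
5 | fire a2 | [4 4 1]

4 4 1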